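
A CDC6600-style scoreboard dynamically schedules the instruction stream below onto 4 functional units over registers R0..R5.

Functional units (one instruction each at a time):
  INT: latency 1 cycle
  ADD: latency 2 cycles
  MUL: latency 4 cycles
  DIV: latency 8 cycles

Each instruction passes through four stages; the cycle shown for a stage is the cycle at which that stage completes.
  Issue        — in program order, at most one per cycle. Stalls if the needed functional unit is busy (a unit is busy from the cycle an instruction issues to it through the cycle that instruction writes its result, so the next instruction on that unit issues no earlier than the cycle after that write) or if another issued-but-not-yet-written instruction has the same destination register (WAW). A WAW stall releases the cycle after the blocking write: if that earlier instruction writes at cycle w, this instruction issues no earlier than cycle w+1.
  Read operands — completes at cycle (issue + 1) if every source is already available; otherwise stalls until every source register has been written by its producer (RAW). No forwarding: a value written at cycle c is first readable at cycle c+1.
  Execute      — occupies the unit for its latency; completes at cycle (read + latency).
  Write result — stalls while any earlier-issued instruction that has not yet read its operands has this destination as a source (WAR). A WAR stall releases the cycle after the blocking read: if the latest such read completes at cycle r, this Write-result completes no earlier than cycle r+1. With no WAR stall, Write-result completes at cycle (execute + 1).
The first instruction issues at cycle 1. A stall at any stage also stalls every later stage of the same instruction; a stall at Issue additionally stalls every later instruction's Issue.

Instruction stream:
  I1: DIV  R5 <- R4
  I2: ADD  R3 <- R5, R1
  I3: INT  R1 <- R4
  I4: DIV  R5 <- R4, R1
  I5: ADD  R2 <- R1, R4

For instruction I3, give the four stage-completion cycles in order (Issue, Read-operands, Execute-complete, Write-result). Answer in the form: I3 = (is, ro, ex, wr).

  I1 | 1 | 2 | 10 | 11
  I2 | 2 | 12 | 14 | 15   RAW R5: wait I1 write@11
  I3 | 3 | 4 | 5 | 13   WAR R1: wait I2 read@12
  I4 | 12 | 14 | 22 | 23   struct: DIV busy until I1 writes@11 · RAW R1: wait I3 write@13
  I5 | 16 | 17 | 19 | 20   struct: ADD busy until I2 writes@15

I3 = (3, 4, 5, 13)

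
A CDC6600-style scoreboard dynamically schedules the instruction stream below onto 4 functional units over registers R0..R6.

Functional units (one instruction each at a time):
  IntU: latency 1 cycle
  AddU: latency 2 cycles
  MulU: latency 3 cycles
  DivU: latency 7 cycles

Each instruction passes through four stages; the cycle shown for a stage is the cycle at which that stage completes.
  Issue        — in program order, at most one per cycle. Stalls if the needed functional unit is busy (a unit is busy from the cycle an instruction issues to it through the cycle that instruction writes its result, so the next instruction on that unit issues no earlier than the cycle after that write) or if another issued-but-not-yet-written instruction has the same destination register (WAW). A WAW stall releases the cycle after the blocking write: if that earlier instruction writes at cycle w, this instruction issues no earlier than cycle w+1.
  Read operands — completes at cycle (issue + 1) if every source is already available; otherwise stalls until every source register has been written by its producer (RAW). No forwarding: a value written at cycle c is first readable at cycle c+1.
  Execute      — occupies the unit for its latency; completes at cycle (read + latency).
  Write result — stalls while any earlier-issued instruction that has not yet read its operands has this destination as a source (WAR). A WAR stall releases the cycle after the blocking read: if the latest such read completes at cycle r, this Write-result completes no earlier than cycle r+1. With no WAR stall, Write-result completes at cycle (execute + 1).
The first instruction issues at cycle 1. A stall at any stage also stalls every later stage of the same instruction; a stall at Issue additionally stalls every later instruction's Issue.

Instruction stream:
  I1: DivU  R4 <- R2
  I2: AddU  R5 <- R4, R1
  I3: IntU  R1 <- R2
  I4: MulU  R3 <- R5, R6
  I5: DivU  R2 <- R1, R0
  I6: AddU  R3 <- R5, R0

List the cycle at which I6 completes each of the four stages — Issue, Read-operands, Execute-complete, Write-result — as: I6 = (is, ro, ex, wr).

I6 = (20, 21, 23, 24)

[1] I1→DivU
[2] I1 RO, I2→AddU
[3] I3→IntU
[4] I3 RO, I4→MulU
[5] I3 EX
[9] I1 EX
[10] I1 WR R4
[11] I2 RO, I5→DivU
[12] I3 WR R1
[13] I2 EX, I5 RO
[14] I2 WR R5
[15] I4 RO
[18] I4 EX
[19] I4 WR R3
[20] I5 EX, I6→AddU
[21] I5 WR R2, I6 RO
[23] I6 EX
[24] I6 WR R3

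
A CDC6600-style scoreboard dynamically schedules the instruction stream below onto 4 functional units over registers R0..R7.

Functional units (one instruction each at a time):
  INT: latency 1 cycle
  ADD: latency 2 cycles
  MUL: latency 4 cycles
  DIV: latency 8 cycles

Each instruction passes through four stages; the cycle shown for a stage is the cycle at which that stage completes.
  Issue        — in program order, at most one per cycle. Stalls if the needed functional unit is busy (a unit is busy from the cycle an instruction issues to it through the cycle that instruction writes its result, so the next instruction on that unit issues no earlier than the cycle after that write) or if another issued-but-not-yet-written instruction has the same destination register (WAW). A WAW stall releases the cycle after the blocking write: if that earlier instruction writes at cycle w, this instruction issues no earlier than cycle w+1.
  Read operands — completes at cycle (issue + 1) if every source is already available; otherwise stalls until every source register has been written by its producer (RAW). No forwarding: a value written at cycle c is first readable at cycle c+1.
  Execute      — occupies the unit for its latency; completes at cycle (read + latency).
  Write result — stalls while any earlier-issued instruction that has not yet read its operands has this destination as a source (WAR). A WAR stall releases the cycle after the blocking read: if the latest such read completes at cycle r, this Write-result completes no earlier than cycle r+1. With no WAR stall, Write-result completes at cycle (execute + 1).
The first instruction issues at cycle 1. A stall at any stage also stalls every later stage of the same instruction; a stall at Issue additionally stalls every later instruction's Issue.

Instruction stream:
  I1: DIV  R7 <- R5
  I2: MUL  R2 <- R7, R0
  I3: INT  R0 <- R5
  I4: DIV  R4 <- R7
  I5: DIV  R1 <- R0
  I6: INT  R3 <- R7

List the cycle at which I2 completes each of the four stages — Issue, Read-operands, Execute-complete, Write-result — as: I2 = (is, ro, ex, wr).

I2 = (2, 12, 16, 17)

[1] I1 dispatched to DIV
[2] I1 operands ready; I2 dispatched to MUL
[3] I3 dispatched to INT
[4] I3 operands ready
[5] I3 complete
[10] I1 complete
[11] R7←I1
[12] I2 operands ready; I4 dispatched to DIV
[13] R0←I3; I4 operands ready
[16] I2 complete
[17] R2←I2
[21] I4 complete
[22] R4←I4
[23] I5 dispatched to DIV
[24] I5 operands ready; I6 dispatched to INT
[25] I6 operands ready
[26] I6 complete
[27] R3←I6
[32] I5 complete
[33] R1←I5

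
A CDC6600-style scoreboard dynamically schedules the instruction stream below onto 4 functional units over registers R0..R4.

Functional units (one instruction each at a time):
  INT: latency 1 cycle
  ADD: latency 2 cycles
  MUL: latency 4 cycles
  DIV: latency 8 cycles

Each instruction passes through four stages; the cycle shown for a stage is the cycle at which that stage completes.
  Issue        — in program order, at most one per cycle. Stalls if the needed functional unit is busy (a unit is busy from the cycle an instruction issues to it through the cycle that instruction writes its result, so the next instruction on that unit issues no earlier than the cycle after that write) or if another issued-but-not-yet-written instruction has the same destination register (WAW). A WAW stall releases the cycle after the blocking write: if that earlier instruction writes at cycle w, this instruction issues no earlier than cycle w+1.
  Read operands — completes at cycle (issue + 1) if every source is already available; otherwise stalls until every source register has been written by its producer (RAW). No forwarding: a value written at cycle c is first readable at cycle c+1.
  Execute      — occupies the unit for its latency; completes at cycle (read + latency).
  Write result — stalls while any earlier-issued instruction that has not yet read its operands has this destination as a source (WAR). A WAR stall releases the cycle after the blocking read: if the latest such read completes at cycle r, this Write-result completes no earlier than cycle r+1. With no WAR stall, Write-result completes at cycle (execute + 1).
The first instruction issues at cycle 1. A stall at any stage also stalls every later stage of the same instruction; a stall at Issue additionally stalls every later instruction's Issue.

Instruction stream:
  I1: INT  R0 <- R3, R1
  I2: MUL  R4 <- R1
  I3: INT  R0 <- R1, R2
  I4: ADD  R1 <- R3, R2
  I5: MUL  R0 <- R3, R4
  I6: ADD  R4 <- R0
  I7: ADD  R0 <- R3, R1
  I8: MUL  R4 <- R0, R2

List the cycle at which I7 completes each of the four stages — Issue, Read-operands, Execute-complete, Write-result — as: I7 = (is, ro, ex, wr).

  I1 | 1 | 2 | 3 | 4
  I2 | 2 | 3 | 7 | 8
  I3 | 5 | 6 | 7 | 8   struct: INT busy until I1 writes@4
  I4 | 6 | 7 | 9 | 10
  I5 | 9 | 10 | 14 | 15   WAW R0: wait I3 write@8
  I6 | 11 | 16 | 18 | 19   struct: ADD busy until I4 writes@10 · RAW R0: wait I5 write@15
  I7 | 20 | 21 | 23 | 24   struct: ADD busy until I6 writes@19
  I8 | 21 | 25 | 29 | 30   RAW R0: wait I7 write@24

I7 = (20, 21, 23, 24)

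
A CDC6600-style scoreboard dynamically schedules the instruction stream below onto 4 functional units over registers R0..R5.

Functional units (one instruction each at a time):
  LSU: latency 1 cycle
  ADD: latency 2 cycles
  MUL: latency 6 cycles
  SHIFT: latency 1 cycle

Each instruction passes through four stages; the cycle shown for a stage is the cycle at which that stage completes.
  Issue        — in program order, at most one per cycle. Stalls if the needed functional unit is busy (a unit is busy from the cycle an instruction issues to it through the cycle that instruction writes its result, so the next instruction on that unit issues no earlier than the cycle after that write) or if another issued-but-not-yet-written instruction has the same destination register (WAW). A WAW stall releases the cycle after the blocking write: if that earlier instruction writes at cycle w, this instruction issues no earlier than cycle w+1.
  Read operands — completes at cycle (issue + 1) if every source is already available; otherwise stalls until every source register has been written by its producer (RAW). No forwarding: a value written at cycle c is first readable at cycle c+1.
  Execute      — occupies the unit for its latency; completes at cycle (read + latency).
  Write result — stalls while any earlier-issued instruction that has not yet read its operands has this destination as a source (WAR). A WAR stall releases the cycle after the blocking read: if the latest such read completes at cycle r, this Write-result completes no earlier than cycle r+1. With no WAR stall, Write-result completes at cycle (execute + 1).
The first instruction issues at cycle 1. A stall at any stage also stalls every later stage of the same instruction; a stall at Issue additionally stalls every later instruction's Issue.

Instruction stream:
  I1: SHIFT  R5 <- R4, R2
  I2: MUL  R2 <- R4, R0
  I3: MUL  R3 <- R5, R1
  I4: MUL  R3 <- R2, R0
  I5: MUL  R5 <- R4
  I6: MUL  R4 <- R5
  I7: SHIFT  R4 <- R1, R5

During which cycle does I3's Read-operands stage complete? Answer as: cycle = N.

cycle = 12

[I1] 1/2/3/4
[I2] 2/3/9/10
[I3] 11/12/18/19  (struct: MUL busy until I2 writes@10)
[I4] 20/21/27/28  (struct: MUL busy until I3 writes@19)
[I5] 29/30/36/37  (struct: MUL busy until I4 writes@28)
[I6] 38/39/45/46  (struct: MUL busy until I5 writes@37)
[I7] 47/48/49/50  (WAW R4: wait I6 write@46)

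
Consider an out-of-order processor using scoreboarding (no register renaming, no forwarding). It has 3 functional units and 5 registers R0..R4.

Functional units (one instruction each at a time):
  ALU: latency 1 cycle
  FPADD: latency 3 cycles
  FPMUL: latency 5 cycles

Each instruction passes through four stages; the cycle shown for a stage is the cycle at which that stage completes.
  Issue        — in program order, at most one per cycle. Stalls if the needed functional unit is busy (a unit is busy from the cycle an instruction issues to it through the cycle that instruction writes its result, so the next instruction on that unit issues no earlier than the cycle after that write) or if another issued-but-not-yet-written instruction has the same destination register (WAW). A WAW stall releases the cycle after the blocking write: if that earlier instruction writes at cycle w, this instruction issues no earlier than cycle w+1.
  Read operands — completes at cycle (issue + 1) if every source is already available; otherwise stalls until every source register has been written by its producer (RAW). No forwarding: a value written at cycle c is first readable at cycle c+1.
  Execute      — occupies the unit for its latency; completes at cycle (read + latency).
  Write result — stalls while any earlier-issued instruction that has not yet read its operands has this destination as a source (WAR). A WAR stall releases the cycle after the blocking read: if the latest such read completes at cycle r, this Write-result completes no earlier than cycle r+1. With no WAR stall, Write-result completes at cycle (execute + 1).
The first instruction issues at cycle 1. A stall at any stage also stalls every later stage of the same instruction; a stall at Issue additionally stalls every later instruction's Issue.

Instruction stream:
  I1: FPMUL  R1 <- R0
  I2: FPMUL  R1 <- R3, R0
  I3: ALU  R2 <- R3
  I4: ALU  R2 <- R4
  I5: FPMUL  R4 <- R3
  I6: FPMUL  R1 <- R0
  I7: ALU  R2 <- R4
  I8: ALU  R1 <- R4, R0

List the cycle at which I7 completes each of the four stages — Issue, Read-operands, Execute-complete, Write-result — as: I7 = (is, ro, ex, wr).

  I1 | 1 | 2 | 7 | 8
  I2 | 9 | 10 | 15 | 16   struct: FPMUL busy until I1 writes@8
  I3 | 10 | 11 | 12 | 13
  I4 | 14 | 15 | 16 | 17   struct: ALU busy until I3 writes@13
  I5 | 17 | 18 | 23 | 24   struct: FPMUL busy until I2 writes@16
  I6 | 25 | 26 | 31 | 32   struct: FPMUL busy until I5 writes@24
  I7 | 26 | 27 | 28 | 29
  I8 | 33 | 34 | 35 | 36   WAW R1: wait I6 write@32

I7 = (26, 27, 28, 29)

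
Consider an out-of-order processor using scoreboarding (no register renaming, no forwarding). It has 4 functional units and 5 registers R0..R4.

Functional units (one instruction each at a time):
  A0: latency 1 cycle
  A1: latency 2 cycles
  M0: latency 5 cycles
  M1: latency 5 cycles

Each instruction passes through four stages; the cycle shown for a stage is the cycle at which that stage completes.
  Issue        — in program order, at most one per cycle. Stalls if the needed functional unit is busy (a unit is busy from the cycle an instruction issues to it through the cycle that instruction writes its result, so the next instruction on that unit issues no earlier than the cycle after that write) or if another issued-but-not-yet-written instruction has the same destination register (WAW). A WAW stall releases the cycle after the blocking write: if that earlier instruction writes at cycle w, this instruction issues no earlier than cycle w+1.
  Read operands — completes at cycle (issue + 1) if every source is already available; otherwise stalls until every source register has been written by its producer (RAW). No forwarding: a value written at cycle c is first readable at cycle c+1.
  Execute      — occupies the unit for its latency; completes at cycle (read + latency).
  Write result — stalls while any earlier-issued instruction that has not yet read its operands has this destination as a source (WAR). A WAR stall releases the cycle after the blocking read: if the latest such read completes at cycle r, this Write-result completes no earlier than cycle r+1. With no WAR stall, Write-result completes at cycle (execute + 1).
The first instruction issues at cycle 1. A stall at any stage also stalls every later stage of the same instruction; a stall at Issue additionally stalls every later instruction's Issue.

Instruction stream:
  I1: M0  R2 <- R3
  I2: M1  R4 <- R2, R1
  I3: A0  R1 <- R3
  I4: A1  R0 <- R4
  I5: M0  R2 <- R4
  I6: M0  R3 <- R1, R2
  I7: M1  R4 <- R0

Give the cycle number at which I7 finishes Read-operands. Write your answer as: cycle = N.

cycle = 25

t=1  I1 dispatched to M0
t=2  I1 operands ready; I2 dispatched to M1
t=3  I3 dispatched to A0
t=4  I3 operands ready; I4 dispatched to A1
t=5  I3 complete
t=7  I1 complete
t=8  R2←I1
t=9  I2 operands ready; I5 dispatched to M0
t=10  R1←I3
t=14  I2 complete
t=15  R4←I2
t=16  I4 operands ready; I5 operands ready
t=18  I4 complete
t=19  R0←I4
t=21  I5 complete
t=22  R2←I5
t=23  I6 dispatched to M0
t=24  I6 operands ready; I7 dispatched to M1
t=25  I7 operands ready
t=29  I6 complete
t=30  R3←I6; I7 complete
t=31  R4←I7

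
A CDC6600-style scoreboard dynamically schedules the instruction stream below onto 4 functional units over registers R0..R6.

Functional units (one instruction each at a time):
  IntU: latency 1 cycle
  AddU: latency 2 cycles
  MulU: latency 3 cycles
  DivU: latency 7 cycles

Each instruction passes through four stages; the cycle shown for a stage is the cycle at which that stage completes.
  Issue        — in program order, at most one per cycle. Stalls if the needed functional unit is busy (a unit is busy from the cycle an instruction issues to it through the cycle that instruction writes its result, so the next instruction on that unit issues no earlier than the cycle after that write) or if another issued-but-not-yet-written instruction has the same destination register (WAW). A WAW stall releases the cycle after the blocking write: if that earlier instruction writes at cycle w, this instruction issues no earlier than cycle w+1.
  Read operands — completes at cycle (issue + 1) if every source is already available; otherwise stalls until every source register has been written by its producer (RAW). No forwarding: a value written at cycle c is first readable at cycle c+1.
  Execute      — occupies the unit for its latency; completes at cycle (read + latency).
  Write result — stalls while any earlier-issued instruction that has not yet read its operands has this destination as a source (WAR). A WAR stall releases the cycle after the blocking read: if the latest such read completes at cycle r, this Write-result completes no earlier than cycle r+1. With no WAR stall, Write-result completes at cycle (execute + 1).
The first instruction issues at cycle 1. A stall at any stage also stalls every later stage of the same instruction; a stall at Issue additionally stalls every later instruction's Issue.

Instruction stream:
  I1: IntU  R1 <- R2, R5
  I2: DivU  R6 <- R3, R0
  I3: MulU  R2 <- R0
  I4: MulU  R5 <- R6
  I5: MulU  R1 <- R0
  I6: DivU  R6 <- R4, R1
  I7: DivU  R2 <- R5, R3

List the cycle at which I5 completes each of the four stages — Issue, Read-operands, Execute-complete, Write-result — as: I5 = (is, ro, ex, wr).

1) issue 1, read 2, done 3, write 4
2) issue 2, read 3, done 10, write 11
3) issue 3, read 4, done 7, write 8
4) issue 9, read 12, done 15, write 16  <struct: MulU busy until I3 writes@8 / RAW R6: wait I2 write@11>
5) issue 17, read 18, done 21, write 22  <struct: MulU busy until I4 writes@16>
6) issue 18, read 23, done 30, write 31  <RAW R1: wait I5 write@22>
7) issue 32, read 33, done 40, write 41  <struct: DivU busy until I6 writes@31>

I5 = (17, 18, 21, 22)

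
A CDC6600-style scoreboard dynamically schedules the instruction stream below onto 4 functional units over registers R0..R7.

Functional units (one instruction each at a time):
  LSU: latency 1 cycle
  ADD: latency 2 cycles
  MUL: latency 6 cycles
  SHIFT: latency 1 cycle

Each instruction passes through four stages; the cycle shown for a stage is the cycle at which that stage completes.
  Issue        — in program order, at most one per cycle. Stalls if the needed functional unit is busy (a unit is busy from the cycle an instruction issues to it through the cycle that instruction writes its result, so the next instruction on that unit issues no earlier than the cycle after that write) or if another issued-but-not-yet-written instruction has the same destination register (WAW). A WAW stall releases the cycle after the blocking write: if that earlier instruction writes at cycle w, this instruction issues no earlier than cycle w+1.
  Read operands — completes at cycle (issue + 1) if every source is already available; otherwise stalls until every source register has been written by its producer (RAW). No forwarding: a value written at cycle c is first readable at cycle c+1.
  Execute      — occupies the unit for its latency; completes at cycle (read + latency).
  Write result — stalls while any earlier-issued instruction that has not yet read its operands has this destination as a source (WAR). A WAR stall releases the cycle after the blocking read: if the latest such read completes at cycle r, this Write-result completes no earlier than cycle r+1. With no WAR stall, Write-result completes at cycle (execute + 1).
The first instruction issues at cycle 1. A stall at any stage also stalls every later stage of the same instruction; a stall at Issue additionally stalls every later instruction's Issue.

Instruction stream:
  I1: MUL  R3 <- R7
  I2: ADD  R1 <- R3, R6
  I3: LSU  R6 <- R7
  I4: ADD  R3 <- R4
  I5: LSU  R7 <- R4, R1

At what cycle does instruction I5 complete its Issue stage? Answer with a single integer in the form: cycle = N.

cycle 1: issue I1 (MUL)
cycle 2: I1 read-ops; issue I2 (ADD)
cycle 3: issue I3 (LSU)
cycle 4: I3 read-ops
cycle 5: I3 finished on LSU
cycle 8: I1 finished on MUL
cycle 9: I1→R3
cycle 10: I2 read-ops
cycle 11: I3→R6
cycle 12: I2 finished on ADD
cycle 13: I2→R1
cycle 14: issue I4 (ADD)
cycle 15: I4 read-ops; issue I5 (LSU)
cycle 16: I5 read-ops
cycle 17: I4 finished on ADD; I5 finished on LSU
cycle 18: I4→R3; I5→R7

cycle = 15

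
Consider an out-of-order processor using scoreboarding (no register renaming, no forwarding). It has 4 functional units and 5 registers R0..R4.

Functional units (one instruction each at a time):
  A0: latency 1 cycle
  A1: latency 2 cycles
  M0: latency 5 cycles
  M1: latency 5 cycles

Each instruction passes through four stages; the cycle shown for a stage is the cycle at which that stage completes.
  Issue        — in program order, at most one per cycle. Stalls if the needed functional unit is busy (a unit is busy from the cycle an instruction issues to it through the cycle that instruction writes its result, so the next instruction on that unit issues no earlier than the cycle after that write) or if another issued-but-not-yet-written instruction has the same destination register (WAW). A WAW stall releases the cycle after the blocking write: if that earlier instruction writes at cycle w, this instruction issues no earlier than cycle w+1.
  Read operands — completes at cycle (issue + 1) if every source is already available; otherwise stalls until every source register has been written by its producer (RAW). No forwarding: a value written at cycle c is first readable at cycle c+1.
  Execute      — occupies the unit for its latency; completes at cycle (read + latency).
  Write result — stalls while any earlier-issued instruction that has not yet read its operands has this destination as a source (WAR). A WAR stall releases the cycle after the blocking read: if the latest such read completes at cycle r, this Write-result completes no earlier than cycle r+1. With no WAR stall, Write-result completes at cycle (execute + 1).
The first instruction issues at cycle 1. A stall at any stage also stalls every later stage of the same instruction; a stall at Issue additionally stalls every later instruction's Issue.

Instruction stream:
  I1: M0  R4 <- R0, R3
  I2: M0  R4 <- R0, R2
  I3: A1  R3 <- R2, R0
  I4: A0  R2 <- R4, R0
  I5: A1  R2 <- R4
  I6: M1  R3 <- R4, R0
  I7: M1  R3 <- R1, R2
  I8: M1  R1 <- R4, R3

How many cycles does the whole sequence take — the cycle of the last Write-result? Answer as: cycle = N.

cycle = 44

t=1  I1 dispatched to M0
t=2  I1 operands ready
t=7  I1 complete
t=8  R4←I1
t=9  I2 dispatched to M0
t=10  I2 operands ready; I3 dispatched to A1
t=11  I3 operands ready; I4 dispatched to A0
t=13  I3 complete
t=14  R3←I3
t=15  I2 complete
t=16  R4←I2
t=17  I4 operands ready
t=18  I4 complete
t=19  R2←I4
t=20  I5 dispatched to A1
t=21  I5 operands ready; I6 dispatched to M1
t=22  I6 operands ready
t=23  I5 complete
t=24  R2←I5
t=27  I6 complete
t=28  R3←I6
t=29  I7 dispatched to M1
t=30  I7 operands ready
t=35  I7 complete
t=36  R3←I7
t=37  I8 dispatched to M1
t=38  I8 operands ready
t=43  I8 complete
t=44  R1←I8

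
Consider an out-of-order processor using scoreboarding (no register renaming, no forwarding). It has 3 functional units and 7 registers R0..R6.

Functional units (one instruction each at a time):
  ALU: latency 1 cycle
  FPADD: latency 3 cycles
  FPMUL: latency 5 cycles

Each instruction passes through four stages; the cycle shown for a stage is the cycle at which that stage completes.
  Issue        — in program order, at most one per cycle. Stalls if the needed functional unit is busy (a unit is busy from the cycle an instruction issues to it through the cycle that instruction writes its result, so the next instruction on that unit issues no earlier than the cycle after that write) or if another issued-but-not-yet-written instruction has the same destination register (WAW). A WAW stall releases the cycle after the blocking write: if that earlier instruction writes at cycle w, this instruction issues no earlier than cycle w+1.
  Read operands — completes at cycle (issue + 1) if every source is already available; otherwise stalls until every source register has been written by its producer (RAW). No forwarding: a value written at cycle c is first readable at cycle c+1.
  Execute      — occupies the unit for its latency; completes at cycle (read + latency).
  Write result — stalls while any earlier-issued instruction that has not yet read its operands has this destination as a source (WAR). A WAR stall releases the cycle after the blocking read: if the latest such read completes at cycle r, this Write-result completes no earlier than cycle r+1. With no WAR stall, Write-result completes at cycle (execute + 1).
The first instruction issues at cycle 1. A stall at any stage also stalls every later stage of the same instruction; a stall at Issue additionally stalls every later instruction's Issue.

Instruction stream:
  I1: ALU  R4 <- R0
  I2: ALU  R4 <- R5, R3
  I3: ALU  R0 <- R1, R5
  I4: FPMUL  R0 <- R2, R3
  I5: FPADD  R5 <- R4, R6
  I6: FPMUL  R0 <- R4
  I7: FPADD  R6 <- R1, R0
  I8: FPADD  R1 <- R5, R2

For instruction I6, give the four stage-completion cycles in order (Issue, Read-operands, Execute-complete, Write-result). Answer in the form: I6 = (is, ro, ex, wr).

I1  is:1  ro:2  ex:3  wr:4
I2  is:5  ro:6  ex:7  wr:8  — struct: ALU busy until I1 writes@4
I3  is:9  ro:10  ex:11  wr:12  — struct: ALU busy until I2 writes@8
I4  is:13  ro:14  ex:19  wr:20  — WAW R0: wait I3 write@12
I5  is:14  ro:15  ex:18  wr:19
I6  is:21  ro:22  ex:27  wr:28  — struct: FPMUL busy until I4 writes@20
I7  is:22  ro:29  ex:32  wr:33  — RAW R0: wait I6 write@28
I8  is:34  ro:35  ex:38  wr:39  — struct: FPADD busy until I7 writes@33

I6 = (21, 22, 27, 28)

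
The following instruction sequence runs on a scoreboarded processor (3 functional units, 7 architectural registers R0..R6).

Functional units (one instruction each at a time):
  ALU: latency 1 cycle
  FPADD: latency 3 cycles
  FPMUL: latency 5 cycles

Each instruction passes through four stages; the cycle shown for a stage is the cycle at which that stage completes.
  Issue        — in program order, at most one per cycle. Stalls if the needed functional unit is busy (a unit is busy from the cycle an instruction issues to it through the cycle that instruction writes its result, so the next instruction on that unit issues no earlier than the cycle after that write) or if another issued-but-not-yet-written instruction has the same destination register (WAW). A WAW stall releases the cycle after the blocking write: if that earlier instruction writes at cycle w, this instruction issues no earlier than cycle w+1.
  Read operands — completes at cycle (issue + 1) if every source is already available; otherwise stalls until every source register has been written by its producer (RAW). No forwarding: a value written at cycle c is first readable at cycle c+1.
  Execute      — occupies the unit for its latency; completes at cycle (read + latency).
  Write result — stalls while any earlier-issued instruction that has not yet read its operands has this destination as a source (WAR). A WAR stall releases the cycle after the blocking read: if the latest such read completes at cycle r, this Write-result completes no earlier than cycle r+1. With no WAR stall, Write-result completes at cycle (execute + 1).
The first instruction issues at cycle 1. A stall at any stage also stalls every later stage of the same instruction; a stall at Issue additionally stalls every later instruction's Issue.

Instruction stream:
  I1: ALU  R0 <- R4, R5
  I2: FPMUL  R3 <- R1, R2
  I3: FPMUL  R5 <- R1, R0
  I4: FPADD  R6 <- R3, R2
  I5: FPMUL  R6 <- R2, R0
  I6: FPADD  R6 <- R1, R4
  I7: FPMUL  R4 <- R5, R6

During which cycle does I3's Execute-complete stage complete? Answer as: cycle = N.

cycle 1: issue I1 (ALU)
cycle 2: I1 read-ops · issue I2 (FPMUL)
cycle 3: I1 finished on ALU · I2 read-ops
cycle 4: I1→R0
cycle 8: I2 finished on FPMUL
cycle 9: I2→R3
cycle 10: issue I3 (FPMUL)
cycle 11: I3 read-ops · issue I4 (FPADD)
cycle 12: I4 read-ops
cycle 15: I4 finished on FPADD
cycle 16: I3 finished on FPMUL · I4→R6
cycle 17: I3→R5
cycle 18: issue I5 (FPMUL)
cycle 19: I5 read-ops
cycle 24: I5 finished on FPMUL
cycle 25: I5→R6
cycle 26: issue I6 (FPADD)
cycle 27: I6 read-ops · issue I7 (FPMUL)
cycle 30: I6 finished on FPADD
cycle 31: I6→R6
cycle 32: I7 read-ops
cycle 37: I7 finished on FPMUL
cycle 38: I7→R4

cycle = 16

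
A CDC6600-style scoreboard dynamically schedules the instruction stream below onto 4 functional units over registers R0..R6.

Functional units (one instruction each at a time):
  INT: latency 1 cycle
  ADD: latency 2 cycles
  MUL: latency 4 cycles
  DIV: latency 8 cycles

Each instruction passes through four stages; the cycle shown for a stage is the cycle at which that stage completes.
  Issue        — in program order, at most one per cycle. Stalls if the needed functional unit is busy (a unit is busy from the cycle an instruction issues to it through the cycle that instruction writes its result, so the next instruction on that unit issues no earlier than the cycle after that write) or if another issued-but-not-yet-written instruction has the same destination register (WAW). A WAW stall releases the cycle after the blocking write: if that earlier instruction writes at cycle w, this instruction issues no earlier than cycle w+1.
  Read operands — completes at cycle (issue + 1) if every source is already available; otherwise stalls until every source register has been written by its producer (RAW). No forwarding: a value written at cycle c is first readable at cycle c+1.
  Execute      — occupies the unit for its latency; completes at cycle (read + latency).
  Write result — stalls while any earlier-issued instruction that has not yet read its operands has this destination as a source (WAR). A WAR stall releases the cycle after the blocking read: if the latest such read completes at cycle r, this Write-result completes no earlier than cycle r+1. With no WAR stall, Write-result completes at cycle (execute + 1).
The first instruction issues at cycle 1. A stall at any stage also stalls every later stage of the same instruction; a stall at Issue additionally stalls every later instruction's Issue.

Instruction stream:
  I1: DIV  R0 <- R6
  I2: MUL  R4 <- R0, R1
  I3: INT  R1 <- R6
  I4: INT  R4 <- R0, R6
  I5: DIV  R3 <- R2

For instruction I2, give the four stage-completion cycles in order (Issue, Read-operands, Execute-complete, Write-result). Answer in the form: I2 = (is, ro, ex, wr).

I2 = (2, 12, 16, 17)

  I1 | 1 | 2 | 10 | 11
  I2 | 2 | 12 | 16 | 17   RAW R0: wait I1 write@11
  I3 | 3 | 4 | 5 | 13   WAR R1: wait I2 read@12
  I4 | 18 | 19 | 20 | 21   WAW R4: wait I2 write@17
  I5 | 19 | 20 | 28 | 29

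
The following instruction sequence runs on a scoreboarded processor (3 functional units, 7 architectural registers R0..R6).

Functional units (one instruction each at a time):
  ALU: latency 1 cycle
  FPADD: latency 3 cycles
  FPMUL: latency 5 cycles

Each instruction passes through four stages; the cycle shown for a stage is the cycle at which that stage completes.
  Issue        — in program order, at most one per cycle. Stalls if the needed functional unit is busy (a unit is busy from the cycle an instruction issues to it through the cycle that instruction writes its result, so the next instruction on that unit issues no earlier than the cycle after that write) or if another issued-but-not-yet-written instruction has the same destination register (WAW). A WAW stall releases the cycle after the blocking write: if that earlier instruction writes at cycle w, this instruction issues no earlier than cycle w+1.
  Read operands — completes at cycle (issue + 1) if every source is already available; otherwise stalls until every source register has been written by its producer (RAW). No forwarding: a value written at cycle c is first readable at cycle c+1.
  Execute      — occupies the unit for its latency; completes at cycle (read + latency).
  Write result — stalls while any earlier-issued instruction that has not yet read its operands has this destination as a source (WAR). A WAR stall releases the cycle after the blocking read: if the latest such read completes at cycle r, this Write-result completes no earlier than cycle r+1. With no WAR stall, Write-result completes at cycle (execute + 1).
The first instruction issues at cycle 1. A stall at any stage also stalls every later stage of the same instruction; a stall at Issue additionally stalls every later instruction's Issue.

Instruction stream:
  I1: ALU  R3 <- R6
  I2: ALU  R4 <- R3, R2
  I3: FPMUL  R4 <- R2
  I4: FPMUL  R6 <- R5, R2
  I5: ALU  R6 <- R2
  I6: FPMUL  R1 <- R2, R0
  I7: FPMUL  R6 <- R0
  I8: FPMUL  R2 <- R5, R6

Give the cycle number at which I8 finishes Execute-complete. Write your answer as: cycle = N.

1) issue 1, read 2, done 3, write 4
2) issue 5, read 6, done 7, write 8  <struct: ALU busy until I1 writes@4>
3) issue 9, read 10, done 15, write 16  <WAW R4: wait I2 write@8>
4) issue 17, read 18, done 23, write 24  <struct: FPMUL busy until I3 writes@16>
5) issue 25, read 26, done 27, write 28  <WAW R6: wait I4 write@24>
6) issue 26, read 27, done 32, write 33
7) issue 34, read 35, done 40, write 41  <struct: FPMUL busy until I6 writes@33>
8) issue 42, read 43, done 48, write 49  <struct: FPMUL busy until I7 writes@41>

cycle = 48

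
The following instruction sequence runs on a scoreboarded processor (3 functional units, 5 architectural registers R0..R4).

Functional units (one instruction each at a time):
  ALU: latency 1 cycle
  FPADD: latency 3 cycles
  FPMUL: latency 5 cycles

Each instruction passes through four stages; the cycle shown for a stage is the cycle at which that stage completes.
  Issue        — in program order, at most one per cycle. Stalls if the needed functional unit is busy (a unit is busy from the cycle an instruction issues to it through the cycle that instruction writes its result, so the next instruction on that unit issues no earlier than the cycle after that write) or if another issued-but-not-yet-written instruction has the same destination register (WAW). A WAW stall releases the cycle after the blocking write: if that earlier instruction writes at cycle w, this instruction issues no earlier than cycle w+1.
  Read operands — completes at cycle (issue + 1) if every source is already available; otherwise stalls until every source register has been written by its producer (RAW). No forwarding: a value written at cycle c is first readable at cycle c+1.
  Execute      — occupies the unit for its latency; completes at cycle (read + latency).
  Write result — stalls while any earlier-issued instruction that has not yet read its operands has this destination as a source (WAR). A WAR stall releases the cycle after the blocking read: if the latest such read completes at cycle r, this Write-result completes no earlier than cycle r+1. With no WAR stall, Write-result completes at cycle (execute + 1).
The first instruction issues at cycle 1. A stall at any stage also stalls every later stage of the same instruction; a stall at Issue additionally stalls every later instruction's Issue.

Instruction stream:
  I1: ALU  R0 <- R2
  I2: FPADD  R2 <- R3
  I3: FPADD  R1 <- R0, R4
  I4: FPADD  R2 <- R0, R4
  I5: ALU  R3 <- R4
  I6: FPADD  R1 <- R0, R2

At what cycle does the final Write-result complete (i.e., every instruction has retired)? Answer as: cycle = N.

cycle = 25

t=1  I1 issues→ALU
t=2  I1 reads | I2 issues→FPADD
t=3  I1 exec-done | I2 reads
t=4  I1 writes R0
t=6  I2 exec-done
t=7  I2 writes R2
t=8  I3 issues→FPADD
t=9  I3 reads
t=12  I3 exec-done
t=13  I3 writes R1
t=14  I4 issues→FPADD
t=15  I4 reads | I5 issues→ALU
t=16  I5 reads
t=17  I5 exec-done
t=18  I4 exec-done | I5 writes R3
t=19  I4 writes R2
t=20  I6 issues→FPADD
t=21  I6 reads
t=24  I6 exec-done
t=25  I6 writes R1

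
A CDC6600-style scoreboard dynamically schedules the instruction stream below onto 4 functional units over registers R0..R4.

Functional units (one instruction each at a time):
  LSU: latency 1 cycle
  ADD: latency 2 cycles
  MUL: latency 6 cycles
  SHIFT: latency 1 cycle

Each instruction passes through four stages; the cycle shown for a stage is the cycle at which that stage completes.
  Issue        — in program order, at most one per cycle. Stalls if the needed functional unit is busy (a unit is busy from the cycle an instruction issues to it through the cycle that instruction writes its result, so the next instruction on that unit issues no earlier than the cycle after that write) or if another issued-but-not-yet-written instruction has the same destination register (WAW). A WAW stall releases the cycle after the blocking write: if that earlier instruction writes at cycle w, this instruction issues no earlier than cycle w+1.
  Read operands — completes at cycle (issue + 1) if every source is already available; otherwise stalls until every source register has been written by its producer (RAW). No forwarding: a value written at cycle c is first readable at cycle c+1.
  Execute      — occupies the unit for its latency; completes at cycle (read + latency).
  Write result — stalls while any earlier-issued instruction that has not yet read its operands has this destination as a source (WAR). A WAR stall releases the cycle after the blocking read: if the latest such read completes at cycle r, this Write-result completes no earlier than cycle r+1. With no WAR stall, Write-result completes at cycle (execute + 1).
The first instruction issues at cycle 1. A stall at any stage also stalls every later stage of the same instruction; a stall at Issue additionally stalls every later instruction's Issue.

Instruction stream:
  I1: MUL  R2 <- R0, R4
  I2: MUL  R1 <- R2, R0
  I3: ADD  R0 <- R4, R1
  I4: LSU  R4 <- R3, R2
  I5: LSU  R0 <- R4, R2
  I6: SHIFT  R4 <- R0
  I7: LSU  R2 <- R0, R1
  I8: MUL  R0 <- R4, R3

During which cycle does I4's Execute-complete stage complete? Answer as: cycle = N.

I1  is:1  ro:2  ex:8  wr:9
I2  is:10  ro:11  ex:17  wr:18  — struct: MUL busy until I1 writes@9
I3  is:11  ro:19  ex:21  wr:22  — RAW R1: wait I2 write@18
I4  is:12  ro:13  ex:14  wr:20  — WAR R4: wait I3 read@19
I5  is:23  ro:24  ex:25  wr:26  — WAW R0: wait I3 write@22
I6  is:24  ro:27  ex:28  wr:29  — RAW R0: wait I5 write@26
I7  is:27  ro:28  ex:29  wr:30  — struct: LSU busy until I5 writes@26
I8  is:28  ro:30  ex:36  wr:37  — RAW R4: wait I6 write@29

cycle = 14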